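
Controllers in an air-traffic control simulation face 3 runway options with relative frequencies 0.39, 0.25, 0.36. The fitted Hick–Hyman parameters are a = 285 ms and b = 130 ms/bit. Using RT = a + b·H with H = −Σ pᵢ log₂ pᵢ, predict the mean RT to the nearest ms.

488 ms

Entropy contributions −pᵢ log₂ pᵢ: 0.5298, 0.5000, 0.5306; sum H = 1.5604 bits.
RT = a + bH = 285 + 130·1.5604 = 487.85 ms.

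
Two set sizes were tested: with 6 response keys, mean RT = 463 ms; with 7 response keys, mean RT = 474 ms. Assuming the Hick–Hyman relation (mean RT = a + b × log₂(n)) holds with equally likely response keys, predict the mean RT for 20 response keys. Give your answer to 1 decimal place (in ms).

With log₂ n on the abscissa the relation is linear; from the two conditions:
  b = (474 − 463) / (log₂ 7 − log₂ 6) = 11 / (2.8074 − 2.5850) = 49.462 ms/bit
  a = 463 − 49.462 × 2.5850 = 335.142 ms
Then RT(20) = 335.142 + 49.462 × log₂ 20 = 335.142 + 49.462 × 4.3219 ≈ 548.914 ms.

548.9 ms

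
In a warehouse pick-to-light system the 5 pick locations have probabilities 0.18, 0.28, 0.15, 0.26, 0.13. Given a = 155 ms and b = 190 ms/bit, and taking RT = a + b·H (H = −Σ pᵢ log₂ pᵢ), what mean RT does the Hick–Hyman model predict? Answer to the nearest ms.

584 ms

Entropy contributions −pᵢ log₂ pᵢ: 0.4453, 0.5142, 0.4105, 0.5053, 0.3826; sum H = 2.2580 bits.
RT = a + bH = 155 + 190·2.2580 = 584.02 ms.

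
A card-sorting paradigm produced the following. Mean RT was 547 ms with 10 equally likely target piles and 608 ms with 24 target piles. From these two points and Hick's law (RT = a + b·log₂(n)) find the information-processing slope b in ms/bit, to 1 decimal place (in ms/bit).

Slope: b = (608 − 547) / (log₂ 24 − log₂ 10) = 61/1.2630 = 48.296 ms/bit.

48.3 ms/bit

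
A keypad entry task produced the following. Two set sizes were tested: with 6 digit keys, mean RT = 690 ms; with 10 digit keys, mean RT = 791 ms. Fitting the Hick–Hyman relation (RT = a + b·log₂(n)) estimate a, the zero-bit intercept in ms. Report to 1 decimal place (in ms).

b = (RT₂ − RT₁)/(log₂ n₂ − log₂ n₁) = (791 − 690)/(3.3219 − 2.5850) = 137.048 ms/bit.
Intercept: a = 690 − 137.048·log₂(6) = 335.735 ms.

335.7 ms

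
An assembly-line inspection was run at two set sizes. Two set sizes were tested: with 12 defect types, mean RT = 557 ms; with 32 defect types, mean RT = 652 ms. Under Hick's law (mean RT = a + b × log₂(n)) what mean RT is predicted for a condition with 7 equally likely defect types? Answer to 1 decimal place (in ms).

504.8 ms

Fit slope and intercept:
  b = (652 − 557) / (log₂ 32 − log₂ 12) = 95 / (5 − 3.5850) = 67.136 ms/bit
  a = 557 − 67.136 × 3.5850 = 316.320 ms
Then RT(7) = 316.320 + 67.136 × log₂ 7 = 316.320 + 67.136 × 2.8074 ≈ 504.795 ms.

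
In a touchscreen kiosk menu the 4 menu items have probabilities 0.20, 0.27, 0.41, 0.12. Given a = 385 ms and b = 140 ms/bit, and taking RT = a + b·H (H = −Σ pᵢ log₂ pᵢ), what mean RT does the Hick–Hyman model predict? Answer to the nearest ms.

H = 0.20·log₂(1/0.20) + 0.27·log₂(1/0.27) + 0.41·log₂(1/0.41) + 0.12·log₂(1/0.12) = 1.8689 bits.
RT = 385 + 140 × 1.8689 = 646.64 ms.

647 ms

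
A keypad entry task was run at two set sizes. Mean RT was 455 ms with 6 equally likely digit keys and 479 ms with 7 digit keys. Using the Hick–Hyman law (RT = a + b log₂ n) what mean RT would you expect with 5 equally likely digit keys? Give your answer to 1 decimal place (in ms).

426.6 ms

Solve the two-equation system in a and b:
  b = (479 − 455) / (log₂ 7 − log₂ 6) = 24 / (2.8074 − 2.5850) = 107.917 ms/bit
  a = 455 − 107.917 × 2.5850 = 176.038 ms
Then RT(5) = 176.038 + 107.917 × log₂ 5 = 176.038 + 107.917 × 2.3219 ≈ 426.614 ms.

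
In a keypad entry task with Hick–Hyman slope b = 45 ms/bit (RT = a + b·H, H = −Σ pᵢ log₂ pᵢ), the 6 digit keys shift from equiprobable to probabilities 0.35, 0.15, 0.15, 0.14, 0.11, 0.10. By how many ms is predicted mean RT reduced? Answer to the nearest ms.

Equiprobable entropy H₀ = log₂ 6 = 2.5850 bits.
Skewed entropy H = −Σ pᵢ log₂ pᵢ = 2.4308 bits.
ΔRT = b·(H₀ − H) = 45 × 0.1542 = 6.94 ms.

7 ms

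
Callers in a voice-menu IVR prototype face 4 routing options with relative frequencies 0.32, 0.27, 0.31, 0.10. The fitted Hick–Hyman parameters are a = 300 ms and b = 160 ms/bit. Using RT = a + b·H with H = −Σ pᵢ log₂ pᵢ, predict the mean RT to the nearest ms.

603 ms

Entropy contributions −pᵢ log₂ pᵢ: 0.5260, 0.5100, 0.5238, 0.3322; sum H = 1.8920 bits.
RT = a + bH = 300 + 160·1.8920 = 602.73 ms.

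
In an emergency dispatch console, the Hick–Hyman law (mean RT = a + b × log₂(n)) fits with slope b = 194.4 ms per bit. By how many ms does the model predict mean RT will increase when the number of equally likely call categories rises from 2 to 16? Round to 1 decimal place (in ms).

ΔRT = (a + b log₂ n₂) − (a + b log₂ n₁) = b·(log₂ n₂ − log₂ n₁).
log₂(16) − log₂(2) = log₂(16/2) = log₂(8) = 3.
ΔRT = 194.4 × 3.0000 = 583.200 ms.

583.2 ms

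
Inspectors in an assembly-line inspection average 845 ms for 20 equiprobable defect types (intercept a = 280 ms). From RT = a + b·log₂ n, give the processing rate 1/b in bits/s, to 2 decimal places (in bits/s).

7.65 bits/s

b = (845 − 280)/log₂ 20 = 565/4.3219 = 130.729 ms per bit = 0.13073 s/bit; the reciprocal is 7.649 bits/s.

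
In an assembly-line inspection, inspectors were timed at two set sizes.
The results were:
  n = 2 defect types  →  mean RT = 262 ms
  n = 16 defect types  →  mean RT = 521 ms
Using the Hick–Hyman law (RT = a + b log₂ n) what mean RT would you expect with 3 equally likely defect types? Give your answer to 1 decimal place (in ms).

Solve the two-equation system in a and b:
  b = (521 − 262) / (log₂ 16 − log₂ 2) = 259 / (4 − 1) = 86.333 ms/bit
  a = 262 − 86.333 × 1 = 175.667 ms
Then RT(3) = 175.667 + 86.333 × log₂ 3 = 175.667 + 86.333 × 1.5850 ≈ 312.502 ms.

312.5 ms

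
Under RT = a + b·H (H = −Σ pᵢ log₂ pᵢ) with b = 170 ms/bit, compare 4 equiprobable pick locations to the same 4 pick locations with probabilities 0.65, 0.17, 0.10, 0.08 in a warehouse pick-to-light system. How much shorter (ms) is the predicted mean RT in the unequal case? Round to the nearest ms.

The RT saving is b·ΔH. Equiprobable H₀ = log₂(4) = 2.0000 bits; with the given probabilities H = 1.4623 bits.
b·(H₀ − H) = 170 × (2.0000 − 1.4623) = 91.42 ms.

91 ms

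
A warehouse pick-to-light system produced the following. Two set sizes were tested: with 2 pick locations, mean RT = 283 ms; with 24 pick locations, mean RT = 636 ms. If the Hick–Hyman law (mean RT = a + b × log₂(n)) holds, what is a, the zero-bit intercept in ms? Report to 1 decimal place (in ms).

184.5 ms

b = (RT₂ − RT₁)/(log₂ n₂ − log₂ n₁) = (636 − 283)/(4.5850 − 1) = 98.467 ms/bit.
a = RT₁ − b·log₂ n₁ = 283 − 98.467 × 1 = 184.533 ms.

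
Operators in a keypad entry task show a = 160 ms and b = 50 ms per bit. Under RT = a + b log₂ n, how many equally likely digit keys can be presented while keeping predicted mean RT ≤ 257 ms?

Information budget: (257 − 160)/50 = 1.9400 bits, so n ≤ 2^1.9400 = 3.837 → at most 3.

3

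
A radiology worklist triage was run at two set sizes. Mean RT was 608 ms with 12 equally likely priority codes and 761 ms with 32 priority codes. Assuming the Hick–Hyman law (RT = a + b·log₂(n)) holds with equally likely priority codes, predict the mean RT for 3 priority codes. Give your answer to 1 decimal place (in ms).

391.8 ms

RT is linear in log₂ n, so two points fix the line:
  b = (761 − 608) / (log₂ 32 − log₂ 12) = 153 / (5 − 3.5850) = 108.124 ms/bit
  a = 608 − 108.124 × 3.5850 = 220.378 ms
Then RT(3) = 220.378 + 108.124 × log₂ 3 = 220.378 + 108.124 × 1.5850 ≈ 391.751 ms.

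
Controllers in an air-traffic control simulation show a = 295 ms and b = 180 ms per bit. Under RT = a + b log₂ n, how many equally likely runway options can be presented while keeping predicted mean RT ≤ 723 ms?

5

180·log₂ n ≤ 723 − 295 = 428, giving log₂ n ≤ 2.3778 and n ≤ 5.197. The largest whole number is 5.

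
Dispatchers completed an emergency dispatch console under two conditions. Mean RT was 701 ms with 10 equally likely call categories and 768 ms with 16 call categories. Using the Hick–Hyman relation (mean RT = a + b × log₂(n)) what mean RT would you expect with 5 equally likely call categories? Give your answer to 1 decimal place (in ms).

602.2 ms

With log₂ n on the abscissa the relation is linear; from the two conditions:
  b = (768 − 701) / (log₂ 16 − log₂ 10) = 67 / (4 − 3.3219) = 98.810 ms/bit
  a = 701 − 98.810 × 3.3219 = 372.762 ms
Then RT(5) = 372.762 + 98.810 × log₂ 5 = 372.762 + 98.810 × 2.3219 ≈ 602.190 ms.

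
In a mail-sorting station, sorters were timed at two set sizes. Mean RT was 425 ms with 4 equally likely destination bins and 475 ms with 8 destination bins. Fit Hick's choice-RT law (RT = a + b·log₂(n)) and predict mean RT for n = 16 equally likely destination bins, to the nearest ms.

With log₂ n on the abscissa the relation is linear; from the two conditions:
  b = (475 − 425) / (log₂ 8 − log₂ 4) = 50 / (3 − 2) = 50 ms/bit
  a = 425 − 50 × 2 = 325 ms
Then RT(16) = 325 + 50 × log₂ 16 = 325 + 50 × 4 ≈ 525.000 ms.

525 ms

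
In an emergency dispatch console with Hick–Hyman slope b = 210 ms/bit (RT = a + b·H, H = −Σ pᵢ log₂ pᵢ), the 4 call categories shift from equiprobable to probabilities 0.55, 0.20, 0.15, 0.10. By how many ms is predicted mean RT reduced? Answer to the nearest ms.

Equiprobable entropy H₀ = log₂ 4 = 2.0000 bits.
Skewed entropy H = −Σ pᵢ log₂ pᵢ = 1.6815 bits.
ΔRT = b·(H₀ − H) = 210 × 0.3185 = 66.89 ms.

67 ms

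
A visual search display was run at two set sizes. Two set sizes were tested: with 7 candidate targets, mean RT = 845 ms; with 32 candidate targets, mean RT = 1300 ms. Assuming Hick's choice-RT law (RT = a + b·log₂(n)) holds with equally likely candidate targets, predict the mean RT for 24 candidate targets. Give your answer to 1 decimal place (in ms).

1213.9 ms

Fit slope and intercept:
  b = (1300 − 845) / (log₂ 32 − log₂ 7) = 455 / (5 − 2.8074) = 207.512 ms/bit
  a = 845 − 207.512 × 2.8074 = 262.440 ms
Then RT(24) = 262.440 + 207.512 × log₂ 24 = 262.440 + 207.512 × 4.5850 ≈ 1213.875 ms.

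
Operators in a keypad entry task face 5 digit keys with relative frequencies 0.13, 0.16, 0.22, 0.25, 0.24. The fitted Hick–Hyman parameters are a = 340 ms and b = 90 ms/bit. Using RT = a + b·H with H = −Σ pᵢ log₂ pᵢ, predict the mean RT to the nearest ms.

Entropy contributions −pᵢ log₂ pᵢ: 0.3826, 0.4230, 0.4806, 0.5000, 0.4941; sum H = 2.2804 bits.
RT = a + bH = 340 + 90·2.2804 = 545.23 ms.

545 ms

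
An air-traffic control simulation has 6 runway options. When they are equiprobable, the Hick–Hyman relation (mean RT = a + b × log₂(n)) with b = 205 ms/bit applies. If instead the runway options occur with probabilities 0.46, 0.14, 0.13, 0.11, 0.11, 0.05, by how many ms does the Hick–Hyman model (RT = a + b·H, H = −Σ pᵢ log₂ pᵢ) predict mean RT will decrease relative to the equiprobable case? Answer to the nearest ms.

Equiprobable entropy H₀ = log₂ 6 = 2.5850 bits.
Skewed entropy H = −Σ pᵢ log₂ pᵢ = 2.2118 bits.
ΔRT = b·(H₀ − H) = 205 × 0.3732 = 76.51 ms.

77 ms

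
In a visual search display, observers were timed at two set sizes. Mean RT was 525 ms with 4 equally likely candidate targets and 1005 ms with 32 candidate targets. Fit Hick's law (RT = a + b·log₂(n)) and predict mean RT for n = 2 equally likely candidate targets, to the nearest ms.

365 ms

With log₂ n on the abscissa the relation is linear; from the two conditions:
  b = (1005 − 525) / (log₂ 32 − log₂ 4) = 480 / (5 − 2) = 160 ms/bit
  a = 525 − 160 × 2 = 205 ms
Then RT(2) = 205 + 160 × log₂ 2 = 205 + 160 × 1 ≈ 365.000 ms.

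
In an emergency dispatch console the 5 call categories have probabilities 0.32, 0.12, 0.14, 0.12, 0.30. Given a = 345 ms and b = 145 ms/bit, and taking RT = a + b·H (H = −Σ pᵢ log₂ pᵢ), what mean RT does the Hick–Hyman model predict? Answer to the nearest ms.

H = 0.32·log₂(1/0.32) + 0.12·log₂(1/0.12) + 0.14·log₂(1/0.14) + 0.12·log₂(1/0.12) + 0.30·log₂(1/0.30) = 2.1784 bits.
RT = 345 + 145 × 2.1784 = 660.86 ms.

661 ms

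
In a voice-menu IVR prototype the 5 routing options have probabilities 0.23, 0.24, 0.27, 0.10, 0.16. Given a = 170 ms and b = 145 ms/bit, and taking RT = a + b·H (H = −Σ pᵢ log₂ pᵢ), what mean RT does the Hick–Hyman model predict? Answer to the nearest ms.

496 ms

H = 0.23·log₂(1/0.23) + 0.24·log₂(1/0.24) + 0.27·log₂(1/0.27) + 0.10·log₂(1/0.10) + 0.16·log₂(1/0.16) = 2.2470 bits.
RT = 170 + 145 × 2.2470 = 495.82 ms.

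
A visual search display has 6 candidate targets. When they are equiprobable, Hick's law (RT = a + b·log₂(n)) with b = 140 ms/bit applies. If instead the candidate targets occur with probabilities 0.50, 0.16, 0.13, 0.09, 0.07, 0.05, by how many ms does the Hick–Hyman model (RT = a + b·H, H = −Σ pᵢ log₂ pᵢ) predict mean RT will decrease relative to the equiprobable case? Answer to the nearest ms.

Equiprobable entropy H₀ = log₂ 6 = 2.5850 bits.
Skewed entropy H = −Σ pᵢ log₂ pᵢ = 2.1030 bits.
ΔRT = b·(H₀ − H) = 140 × 0.4820 = 67.48 ms.

67 ms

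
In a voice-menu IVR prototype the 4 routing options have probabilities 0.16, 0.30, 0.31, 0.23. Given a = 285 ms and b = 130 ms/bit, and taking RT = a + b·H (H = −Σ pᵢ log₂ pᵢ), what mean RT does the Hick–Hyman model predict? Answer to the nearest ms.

539 ms

Entropy contributions −pᵢ log₂ pᵢ: 0.4230, 0.5211, 0.5238, 0.4877; sum H = 1.9556 bits.
RT = a + bH = 285 + 130·1.9556 = 539.22 ms.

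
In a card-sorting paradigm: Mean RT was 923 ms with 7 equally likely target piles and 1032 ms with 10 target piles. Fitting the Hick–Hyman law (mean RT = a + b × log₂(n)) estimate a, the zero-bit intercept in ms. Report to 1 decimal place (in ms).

The slope on a log₂ axis is (1032 − 923) / (3.3219 − 2.8074) = 211.826 ms/bit.
a = RT₁ − b·log₂ n₁ = 923 − 211.826 × 2.8074 = 328.329 ms.

328.3 ms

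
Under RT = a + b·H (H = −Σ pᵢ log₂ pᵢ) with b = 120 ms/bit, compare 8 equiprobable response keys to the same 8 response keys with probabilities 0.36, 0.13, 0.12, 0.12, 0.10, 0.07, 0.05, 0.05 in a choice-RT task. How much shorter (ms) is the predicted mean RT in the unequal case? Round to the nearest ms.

38 ms

The RT saving is b·ΔH. Equiprobable H₀ = log₂(8) = 3.0000 bits; with the given probabilities H = 2.6803 bits.
b·(H₀ − H) = 120 × (3.0000 − 2.6803) = 38.36 ms.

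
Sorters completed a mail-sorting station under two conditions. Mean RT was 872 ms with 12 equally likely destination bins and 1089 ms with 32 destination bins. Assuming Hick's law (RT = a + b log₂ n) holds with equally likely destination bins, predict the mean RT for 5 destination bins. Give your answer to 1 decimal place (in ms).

Fit slope and intercept:
  b = (1089 − 872) / (log₂ 32 − log₂ 12) = 217 / (5 − 3.5850) = 153.353 ms/bit
  a = 872 − 153.353 × 3.5850 = 322.236 ms
Then RT(5) = 322.236 + 153.353 × log₂ 5 = 322.236 + 153.353 × 2.3219 ≈ 678.310 ms.

678.3 ms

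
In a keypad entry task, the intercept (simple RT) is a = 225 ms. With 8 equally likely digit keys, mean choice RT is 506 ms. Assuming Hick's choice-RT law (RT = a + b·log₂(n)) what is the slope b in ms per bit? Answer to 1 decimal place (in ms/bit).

8 alternatives carry log₂ 8 = 3 bits; the choice cost is 506 − 225 = 281 ms, so b = 281/3 = 93.667 ms/bit.

93.7 ms/bit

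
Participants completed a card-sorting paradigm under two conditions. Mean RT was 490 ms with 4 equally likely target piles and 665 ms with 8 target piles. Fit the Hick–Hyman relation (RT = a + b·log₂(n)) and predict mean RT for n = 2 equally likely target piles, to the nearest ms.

Fit slope and intercept:
  b = (665 − 490) / (log₂ 8 − log₂ 4) = 175 / (3 − 2) = 175 ms/bit
  a = 490 − 175 × 2 = 140 ms
Then RT(2) = 140 + 175 × log₂ 2 = 140 + 175 × 1 ≈ 315.000 ms.

315 ms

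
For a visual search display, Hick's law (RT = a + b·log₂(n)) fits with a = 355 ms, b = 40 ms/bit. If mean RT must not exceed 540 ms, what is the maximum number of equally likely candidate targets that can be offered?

40·log₂ n ≤ 540 − 355 = 185, giving log₂ n ≤ 4.6250 and n ≤ 24.675. The largest whole number is 24.

24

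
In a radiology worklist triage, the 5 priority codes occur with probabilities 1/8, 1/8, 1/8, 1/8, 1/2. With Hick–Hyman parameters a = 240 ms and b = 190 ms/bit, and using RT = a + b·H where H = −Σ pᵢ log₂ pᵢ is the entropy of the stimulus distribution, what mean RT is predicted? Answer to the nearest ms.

Each term −pᵢ log₂ pᵢ: 0.125·3 + 0.125·3 + 0.125·3 + 0.125·3 + 0.5·1; summed, H = 2.000 bits.
Mean RT = a + bH = 240 + 190·2.000 = 620.00 ms.

620 ms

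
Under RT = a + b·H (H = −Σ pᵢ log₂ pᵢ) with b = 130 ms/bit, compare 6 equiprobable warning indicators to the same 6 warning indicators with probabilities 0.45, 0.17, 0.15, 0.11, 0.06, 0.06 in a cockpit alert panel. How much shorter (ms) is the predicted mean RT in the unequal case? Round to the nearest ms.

Equiprobable entropy H₀ = log₂ 6 = 2.5850 bits.
Skewed entropy H = −Σ pᵢ log₂ pᵢ = 2.2009 bits.
ΔRT = b·(H₀ − H) = 130 × 0.3841 = 49.93 ms.

50 ms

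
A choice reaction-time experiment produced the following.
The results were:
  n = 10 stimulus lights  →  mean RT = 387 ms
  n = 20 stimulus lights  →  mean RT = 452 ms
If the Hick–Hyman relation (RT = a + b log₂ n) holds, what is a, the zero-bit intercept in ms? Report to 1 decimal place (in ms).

171.1 ms

Slope: b = (452 − 387) / (log₂ 20 − log₂ 10) = 65/1.0000 = 65.000 ms/bit.
a = RT₁ − b·log₂ n₁ = 387 − 65.000 × 3.3219 = 171.075 ms.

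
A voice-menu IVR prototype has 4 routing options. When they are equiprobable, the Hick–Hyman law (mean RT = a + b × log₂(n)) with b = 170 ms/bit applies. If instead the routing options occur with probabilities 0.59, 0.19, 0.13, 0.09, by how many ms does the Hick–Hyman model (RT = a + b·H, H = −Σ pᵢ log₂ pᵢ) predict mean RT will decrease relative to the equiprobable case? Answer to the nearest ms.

The RT saving is b·ΔH. Equiprobable H₀ = log₂(4) = 2.0000 bits; with the given probabilities H = 1.5996 bits.
b·(H₀ − H) = 170 × (2.0000 − 1.5996) = 68.06 ms.

68 ms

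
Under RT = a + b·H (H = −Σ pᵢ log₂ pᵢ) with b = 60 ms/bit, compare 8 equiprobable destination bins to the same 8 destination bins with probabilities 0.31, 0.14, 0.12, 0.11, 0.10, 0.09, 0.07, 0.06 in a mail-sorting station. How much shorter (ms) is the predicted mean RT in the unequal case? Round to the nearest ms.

12 ms

The RT saving is b·ΔH. Equiprobable H₀ = log₂(8) = 3.0000 bits; with the given probabilities H = 2.7952 bits.
b·(H₀ − H) = 60 × (3.0000 − 2.7952) = 12.29 ms.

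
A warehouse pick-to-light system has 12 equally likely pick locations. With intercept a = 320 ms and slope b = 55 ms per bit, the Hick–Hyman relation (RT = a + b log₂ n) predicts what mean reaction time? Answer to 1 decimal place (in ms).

517.2 ms

log₂(12) = 3.5850 bits, so RT = 320 + 55 × 3.5850 ≈ 517.173 ms.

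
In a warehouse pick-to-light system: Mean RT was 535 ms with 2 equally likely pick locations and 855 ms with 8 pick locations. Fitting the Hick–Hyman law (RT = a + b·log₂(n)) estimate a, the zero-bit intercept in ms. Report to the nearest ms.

The slope on a log₂ axis is (855 − 535) / (3 − 1) = 160 ms/bit.
a = RT₁ − b·log₂ n₁ = 535 − 160 × 1 = 375.000 ms.

375 ms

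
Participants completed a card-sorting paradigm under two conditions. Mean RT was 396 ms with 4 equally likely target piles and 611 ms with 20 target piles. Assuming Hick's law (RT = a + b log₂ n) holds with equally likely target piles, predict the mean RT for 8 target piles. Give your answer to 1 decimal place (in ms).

Solve the two-equation system in a and b:
  b = (611 − 396) / (log₂ 20 − log₂ 4) = 215 / (4.3219 − 2) = 92.595 ms/bit
  a = 396 − 92.595 × 2 = 210.809 ms
Then RT(8) = 210.809 + 92.595 × log₂ 8 = 210.809 + 92.595 × 3 ≈ 488.595 ms.

488.6 ms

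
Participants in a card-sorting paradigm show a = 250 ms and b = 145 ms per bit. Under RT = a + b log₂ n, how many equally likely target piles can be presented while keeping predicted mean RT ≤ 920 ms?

145·log₂ n ≤ 920 − 250 = 670, giving log₂ n ≤ 4.6207 and n ≤ 24.602. The largest whole number is 24.

24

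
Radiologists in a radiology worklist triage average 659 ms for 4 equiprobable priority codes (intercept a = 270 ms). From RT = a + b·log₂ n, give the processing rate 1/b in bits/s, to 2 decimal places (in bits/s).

b = (659 − 270)/log₂ 4 = 389/2 = 194.500 ms per bit = 0.19450 s/bit; the reciprocal is 5.141 bits/s.

5.14 bits/s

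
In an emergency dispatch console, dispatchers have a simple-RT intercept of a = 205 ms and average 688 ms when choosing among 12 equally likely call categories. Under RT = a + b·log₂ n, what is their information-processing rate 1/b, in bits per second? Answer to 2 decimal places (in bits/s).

7.42 bits/s

Choice component = 688 − 205 = 483 ms over log₂(12) = 3.5850 bits.
b = 483 / 3.5850 = 134.729 ms/bit, so 1/b = 7.422 bits/s.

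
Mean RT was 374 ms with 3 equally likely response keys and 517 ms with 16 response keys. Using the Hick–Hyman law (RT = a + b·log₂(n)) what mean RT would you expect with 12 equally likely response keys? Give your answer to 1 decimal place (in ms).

492.4 ms

Solve the two-equation system in a and b:
  b = (517 − 374) / (log₂ 16 − log₂ 3) = 143 / (4 − 1.5850) = 59.212 ms/bit
  a = 374 − 59.212 × 1.5850 = 280.151 ms
Then RT(12) = 280.151 + 59.212 × log₂ 12 = 280.151 + 59.212 × 3.5850 ≈ 492.425 ms.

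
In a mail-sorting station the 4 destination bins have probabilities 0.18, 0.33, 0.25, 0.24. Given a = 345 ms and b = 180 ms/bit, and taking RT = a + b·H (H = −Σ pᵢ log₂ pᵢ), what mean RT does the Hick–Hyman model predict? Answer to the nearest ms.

699 ms

H = 0.18·log₂(1/0.18) + 0.33·log₂(1/0.33) + 0.25·log₂(1/0.25) + 0.24·log₂(1/0.24) = 1.9673 bits.
RT = 345 + 180 × 1.9673 = 699.11 ms.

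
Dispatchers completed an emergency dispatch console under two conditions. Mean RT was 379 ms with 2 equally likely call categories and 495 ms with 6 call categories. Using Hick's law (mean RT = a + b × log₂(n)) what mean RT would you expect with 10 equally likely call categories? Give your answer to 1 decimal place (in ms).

548.9 ms

RT is linear in log₂ n, so two points fix the line:
  b = (495 − 379) / (log₂ 6 − log₂ 2) = 116 / (2.5850 − 1) = 73.188 ms/bit
  a = 379 − 73.188 × 1 = 305.812 ms
Then RT(10) = 305.812 + 73.188 × log₂ 10 = 305.812 + 73.188 × 3.3219 ≈ 548.937 ms.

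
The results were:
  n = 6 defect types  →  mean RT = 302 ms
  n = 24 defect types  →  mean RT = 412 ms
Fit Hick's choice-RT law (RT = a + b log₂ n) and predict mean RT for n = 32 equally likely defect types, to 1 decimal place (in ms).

434.8 ms

Fit slope and intercept:
  b = (412 − 302) / (log₂ 24 − log₂ 6) = 110 / (4.5850 − 2.5850) = 55.000 ms/bit
  a = 302 − 55.000 × 2.5850 = 159.827 ms
Then RT(32) = 159.827 + 55.000 × log₂ 32 = 159.827 + 55.000 × 5 ≈ 434.827 ms.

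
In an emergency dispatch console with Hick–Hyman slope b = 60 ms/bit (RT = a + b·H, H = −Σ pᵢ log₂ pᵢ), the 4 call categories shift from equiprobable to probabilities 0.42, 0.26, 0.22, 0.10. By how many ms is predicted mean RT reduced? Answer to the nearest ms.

9 ms

Equiprobable entropy H₀ = log₂ 4 = 2.0000 bits.
Skewed entropy H = −Σ pᵢ log₂ pᵢ = 1.8437 bits.
ΔRT = b·(H₀ − H) = 60 × 0.1563 = 9.38 ms.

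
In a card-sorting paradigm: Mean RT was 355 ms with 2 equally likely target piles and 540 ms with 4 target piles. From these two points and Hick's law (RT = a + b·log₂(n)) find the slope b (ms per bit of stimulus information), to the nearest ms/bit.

b = (RT₂ − RT₁)/(log₂ n₂ − log₂ n₁) = (540 − 355)/(2 − 1) = 185 ms/bit.

185 ms/bit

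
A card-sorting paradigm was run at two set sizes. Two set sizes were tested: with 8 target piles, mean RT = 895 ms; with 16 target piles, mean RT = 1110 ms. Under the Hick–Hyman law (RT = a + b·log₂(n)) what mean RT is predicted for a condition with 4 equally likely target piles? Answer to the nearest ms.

Fit slope and intercept:
  b = (1110 − 895) / (log₂ 16 − log₂ 8) = 215 / (4 − 3) = 215 ms/bit
  a = 895 − 215 × 3 = 250 ms
Then RT(4) = 250 + 215 × log₂ 4 = 250 + 215 × 2 ≈ 680.000 ms.

680 ms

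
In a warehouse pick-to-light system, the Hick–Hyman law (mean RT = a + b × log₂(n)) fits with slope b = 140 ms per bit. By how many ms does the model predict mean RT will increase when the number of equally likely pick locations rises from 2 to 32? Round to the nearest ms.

560 ms

ΔRT = (a + b log₂ n₂) − (a + b log₂ n₁) = b·(log₂ n₂ − log₂ n₁).
log₂(32) − log₂(2) = log₂(32/2) = log₂(16) = 4.
ΔRT = 140 × 4.0000 = 560.000 ms.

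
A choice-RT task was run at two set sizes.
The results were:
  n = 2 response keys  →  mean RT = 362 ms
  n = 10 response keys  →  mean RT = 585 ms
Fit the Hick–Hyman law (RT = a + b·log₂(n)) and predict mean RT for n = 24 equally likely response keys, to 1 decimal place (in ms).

706.3 ms

Solve the two-equation system in a and b:
  b = (585 − 362) / (log₂ 10 − log₂ 2) = 223 / (3.3219 − 1) = 96.041 ms/bit
  a = 362 − 96.041 × 1 = 265.959 ms
Then RT(24) = 265.959 + 96.041 × log₂ 24 = 265.959 + 96.041 × 4.5850 ≈ 706.303 ms.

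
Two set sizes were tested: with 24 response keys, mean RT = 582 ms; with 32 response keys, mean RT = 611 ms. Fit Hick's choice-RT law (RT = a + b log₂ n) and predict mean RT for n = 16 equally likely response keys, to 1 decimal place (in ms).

Fit slope and intercept:
  b = (611 − 582) / (log₂ 32 − log₂ 24) = 29 / (5 − 4.5850) = 69.873 ms/bit
  a = 582 − 69.873 × 4.5850 = 261.634 ms
Then RT(16) = 261.634 + 69.873 × log₂ 16 = 261.634 + 69.873 × 4 ≈ 541.127 ms.

541.1 ms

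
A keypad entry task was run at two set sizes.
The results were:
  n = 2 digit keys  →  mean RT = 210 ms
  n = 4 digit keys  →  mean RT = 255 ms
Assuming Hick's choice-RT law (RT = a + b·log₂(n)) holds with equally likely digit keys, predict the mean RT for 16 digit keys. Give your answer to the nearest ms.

RT is linear in log₂ n, so two points fix the line:
  b = (255 − 210) / (log₂ 4 − log₂ 2) = 45 / (2 − 1) = 45 ms/bit
  a = 210 − 45 × 1 = 165 ms
Then RT(16) = 165 + 45 × log₂ 16 = 165 + 45 × 4 ≈ 345.000 ms.

345 ms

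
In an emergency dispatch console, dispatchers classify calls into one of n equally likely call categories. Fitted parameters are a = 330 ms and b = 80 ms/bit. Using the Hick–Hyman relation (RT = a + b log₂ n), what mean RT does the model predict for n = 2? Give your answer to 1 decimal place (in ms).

410.0 ms

log₂(2) = 1 bits, so RT = 330 + 80 × 1 ≈ 410.000 ms.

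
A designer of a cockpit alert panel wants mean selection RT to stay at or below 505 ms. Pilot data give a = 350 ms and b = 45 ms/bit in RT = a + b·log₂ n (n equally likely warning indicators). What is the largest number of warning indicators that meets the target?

Information budget: (505 − 350)/45 = 3.4444 bits, so n ≤ 2^3.4444 = 10.886 → at most 10.

10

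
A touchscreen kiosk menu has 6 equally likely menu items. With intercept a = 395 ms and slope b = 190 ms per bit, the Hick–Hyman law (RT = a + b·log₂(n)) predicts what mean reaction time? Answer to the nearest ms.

886 ms

log₂(6) = 2.5850 bits, so RT = 395 + 190 × 2.5850 ≈ 886.143 ms.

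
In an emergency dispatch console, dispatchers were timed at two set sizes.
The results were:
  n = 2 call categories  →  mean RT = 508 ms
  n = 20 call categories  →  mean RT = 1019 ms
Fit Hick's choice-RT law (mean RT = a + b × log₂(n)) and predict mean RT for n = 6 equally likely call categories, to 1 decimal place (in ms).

751.8 ms

Fit slope and intercept:
  b = (1019 − 508) / (log₂ 20 − log₂ 2) = 511 / (4.3219 − 1) = 153.826 ms/bit
  a = 508 − 153.826 × 1 = 354.174 ms
Then RT(6) = 354.174 + 153.826 × log₂ 6 = 354.174 + 153.826 × 2.5850 ≈ 751.809 ms.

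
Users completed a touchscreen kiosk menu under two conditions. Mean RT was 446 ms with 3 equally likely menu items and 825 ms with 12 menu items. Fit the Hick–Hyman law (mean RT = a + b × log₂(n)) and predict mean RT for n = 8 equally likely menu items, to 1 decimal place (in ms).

714.1 ms

With log₂ n on the abscissa the relation is linear; from the two conditions:
  b = (825 − 446) / (log₂ 12 − log₂ 3) = 379 / (3.5850 − 1.5850) = 189.500 ms/bit
  a = 446 − 189.500 × 1.5850 = 145.650 ms
Then RT(8) = 145.650 + 189.500 × log₂ 8 = 145.650 + 189.500 × 3 ≈ 714.150 ms.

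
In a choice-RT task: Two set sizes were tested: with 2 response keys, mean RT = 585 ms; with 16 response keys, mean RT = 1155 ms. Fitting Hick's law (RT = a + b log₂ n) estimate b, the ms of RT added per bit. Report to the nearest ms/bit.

b = (RT₂ − RT₁)/(log₂ n₂ − log₂ n₁) = (1155 − 585)/(4 − 1) = 190 ms/bit.

190 ms/bit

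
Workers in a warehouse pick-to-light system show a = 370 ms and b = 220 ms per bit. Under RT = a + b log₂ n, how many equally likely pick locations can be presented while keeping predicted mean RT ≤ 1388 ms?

24

Information budget: (1388 − 370)/220 = 4.6273 bits, so n ≤ 2^4.6273 = 24.714 → at most 24.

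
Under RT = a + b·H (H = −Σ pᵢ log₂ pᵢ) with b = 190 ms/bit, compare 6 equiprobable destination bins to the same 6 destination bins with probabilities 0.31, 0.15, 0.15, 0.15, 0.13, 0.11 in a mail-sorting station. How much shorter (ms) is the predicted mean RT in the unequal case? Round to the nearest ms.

The RT saving is b·ΔH. Equiprobable H₀ = log₂(6) = 2.5850 bits; with the given probabilities H = 2.4884 bits.
b·(H₀ − H) = 190 × (2.5850 − 2.4884) = 18.35 ms.

18 ms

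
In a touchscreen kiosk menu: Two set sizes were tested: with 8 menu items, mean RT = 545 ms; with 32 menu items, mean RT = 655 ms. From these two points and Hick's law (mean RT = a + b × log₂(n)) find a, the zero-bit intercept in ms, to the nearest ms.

b = (RT₂ − RT₁)/(log₂ n₂ − log₂ n₁) = (655 − 545)/(5 − 3) = 55 ms/bit.
Intercept: a = 545 − 55·log₂(8) = 380.000 ms.

380 ms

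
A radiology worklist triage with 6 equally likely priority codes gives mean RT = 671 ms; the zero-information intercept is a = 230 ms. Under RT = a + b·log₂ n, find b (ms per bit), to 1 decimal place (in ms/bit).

b = (671 − 230) / log₂(6) = 441 / 2.5850 = 170.602 ms/bit.

170.6 ms/bit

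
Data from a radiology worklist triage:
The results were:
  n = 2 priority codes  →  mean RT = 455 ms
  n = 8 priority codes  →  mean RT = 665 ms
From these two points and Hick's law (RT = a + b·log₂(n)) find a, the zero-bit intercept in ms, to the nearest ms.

350 ms

Slope: b = (665 − 455) / (log₂ 8 − log₂ 2) = 210/2.0000 = 105 ms/bit.
a = RT₁ − b·log₂ n₁ = 455 − 105 × 1 = 350.000 ms.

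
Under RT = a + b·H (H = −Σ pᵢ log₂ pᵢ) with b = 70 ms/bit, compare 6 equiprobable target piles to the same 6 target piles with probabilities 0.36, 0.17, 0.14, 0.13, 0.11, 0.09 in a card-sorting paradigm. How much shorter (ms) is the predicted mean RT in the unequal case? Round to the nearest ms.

Equiprobable entropy H₀ = log₂ 6 = 2.5850 bits.
Skewed entropy H = −Σ pᵢ log₂ pᵢ = 2.4079 bits.
ΔRT = b·(H₀ − H) = 70 × 0.1771 = 12.39 ms.

12 ms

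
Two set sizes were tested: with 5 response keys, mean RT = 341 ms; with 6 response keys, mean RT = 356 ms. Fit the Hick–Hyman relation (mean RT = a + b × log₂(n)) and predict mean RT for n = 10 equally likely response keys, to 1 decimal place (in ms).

398.0 ms

RT is linear in log₂ n, so two points fix the line:
  b = (356 − 341) / (log₂ 6 − log₂ 5) = 15 / (2.5850 − 2.3219) = 57.027 ms/bit
  a = 341 − 57.027 × 2.3219 = 208.588 ms
Then RT(10) = 208.588 + 57.027 × log₂ 10 = 208.588 + 57.027 × 3.3219 ≈ 398.027 ms.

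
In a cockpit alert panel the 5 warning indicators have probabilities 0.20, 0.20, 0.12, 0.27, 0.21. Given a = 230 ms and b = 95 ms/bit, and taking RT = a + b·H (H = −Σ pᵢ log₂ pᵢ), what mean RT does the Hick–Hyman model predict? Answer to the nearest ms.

446 ms

H = 0.20·log₂(1/0.20) + 0.20·log₂(1/0.20) + 0.12·log₂(1/0.12) + 0.27·log₂(1/0.27) + 0.21·log₂(1/0.21) = 2.2787 bits.
RT = 230 + 95 × 2.2787 = 446.47 ms.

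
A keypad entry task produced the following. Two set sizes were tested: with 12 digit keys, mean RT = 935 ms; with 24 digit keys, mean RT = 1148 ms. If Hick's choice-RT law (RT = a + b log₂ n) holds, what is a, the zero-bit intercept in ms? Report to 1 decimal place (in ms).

171.4 ms

Slope: b = (1148 − 935) / (log₂ 24 − log₂ 12) = 213/1.0000 = 213.000 ms/bit.
Intercept: a = 935 − 213.000·log₂(12) = 171.403 ms.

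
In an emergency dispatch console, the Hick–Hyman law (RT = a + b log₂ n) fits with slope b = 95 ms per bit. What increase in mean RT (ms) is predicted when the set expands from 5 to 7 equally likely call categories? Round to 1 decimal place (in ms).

The intercept a cancels: ΔRT = b·(log₂ n₂ − log₂ n₁) = b·log₂(n₂/n₁).
log₂(7) − log₂(5) = 2.8074 − 2.3219 = 0.4854.
ΔRT = 95 × 0.4854 = 46.116 ms.

46.1 ms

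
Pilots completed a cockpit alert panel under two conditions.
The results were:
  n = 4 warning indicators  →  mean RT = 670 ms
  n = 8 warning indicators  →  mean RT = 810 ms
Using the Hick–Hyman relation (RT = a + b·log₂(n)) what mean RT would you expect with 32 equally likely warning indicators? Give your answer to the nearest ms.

1090 ms

With log₂ n on the abscissa the relation is linear; from the two conditions:
  b = (810 − 670) / (log₂ 8 − log₂ 4) = 140 / (3 − 2) = 140 ms/bit
  a = 670 − 140 × 2 = 390 ms
Then RT(32) = 390 + 140 × log₂ 32 = 390 + 140 × 5 ≈ 1090.000 ms.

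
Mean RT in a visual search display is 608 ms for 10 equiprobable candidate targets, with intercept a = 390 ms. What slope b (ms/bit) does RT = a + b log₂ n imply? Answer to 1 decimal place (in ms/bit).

65.6 ms/bit

10 alternatives carry log₂ 10 = 3.3219 bits; the choice cost is 608 − 390 = 218 ms, so b = 218/3.3219 = 65.625 ms/bit.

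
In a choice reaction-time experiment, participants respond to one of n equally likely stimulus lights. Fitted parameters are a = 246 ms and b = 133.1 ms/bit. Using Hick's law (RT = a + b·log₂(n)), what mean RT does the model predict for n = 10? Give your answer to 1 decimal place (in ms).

log₂(10) = 3.3219 bits, so RT = 246 + 133.1 × 3.3219 ≈ 688.149 ms.

688.1 ms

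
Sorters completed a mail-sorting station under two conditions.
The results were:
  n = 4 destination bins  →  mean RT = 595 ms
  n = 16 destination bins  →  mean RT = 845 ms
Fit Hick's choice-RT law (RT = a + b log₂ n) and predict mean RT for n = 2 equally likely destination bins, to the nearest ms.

470 ms

RT is linear in log₂ n, so two points fix the line:
  b = (845 − 595) / (log₂ 16 − log₂ 4) = 250 / (4 − 2) = 125 ms/bit
  a = 595 − 125 × 2 = 345 ms
Then RT(2) = 345 + 125 × log₂ 2 = 345 + 125 × 1 ≈ 470.000 ms.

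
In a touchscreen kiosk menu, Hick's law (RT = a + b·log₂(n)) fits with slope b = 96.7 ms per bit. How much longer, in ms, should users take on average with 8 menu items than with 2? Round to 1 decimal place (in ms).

193.4 ms

The intercept a cancels: ΔRT = b·(log₂ n₂ − log₂ n₁) = b·log₂(n₂/n₁).
log₂(8) − log₂(2) = log₂(8/2) = log₂(4) = 2.
ΔRT = 96.7 × 2.0000 = 193.400 ms.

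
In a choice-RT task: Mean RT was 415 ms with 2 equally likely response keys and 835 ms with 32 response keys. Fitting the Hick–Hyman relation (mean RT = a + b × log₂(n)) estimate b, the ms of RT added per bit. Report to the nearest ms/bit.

Slope: b = (835 − 415) / (log₂ 32 − log₂ 2) = 420/4.0000 = 105 ms/bit.

105 ms/bit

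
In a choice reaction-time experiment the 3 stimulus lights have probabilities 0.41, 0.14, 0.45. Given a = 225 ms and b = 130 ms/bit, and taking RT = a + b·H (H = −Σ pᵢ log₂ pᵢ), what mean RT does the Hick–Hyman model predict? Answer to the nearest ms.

413 ms

H = 0.41·log₂(1/0.41) + 0.14·log₂(1/0.14) + 0.45·log₂(1/0.45) = 1.4429 bits.
RT = 225 + 130 × 1.4429 = 412.58 ms.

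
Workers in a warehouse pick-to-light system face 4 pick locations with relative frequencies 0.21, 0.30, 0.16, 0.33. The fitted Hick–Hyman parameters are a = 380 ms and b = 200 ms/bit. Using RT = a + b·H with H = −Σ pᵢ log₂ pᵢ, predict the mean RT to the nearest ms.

769 ms

H = 0.21·log₂(1/0.21) + 0.30·log₂(1/0.30) + 0.16·log₂(1/0.16) + 0.33·log₂(1/0.33) = 1.9448 bits.
RT = 380 + 200 × 1.9448 = 768.95 ms.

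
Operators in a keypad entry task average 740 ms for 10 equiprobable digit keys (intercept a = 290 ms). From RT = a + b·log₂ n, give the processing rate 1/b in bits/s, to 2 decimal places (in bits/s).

7.38 bits/s

b = (740 − 290)/log₂ 10 = 450/3.3219 = 135.463 ms per bit = 0.13546 s/bit; the reciprocal is 7.382 bits/s.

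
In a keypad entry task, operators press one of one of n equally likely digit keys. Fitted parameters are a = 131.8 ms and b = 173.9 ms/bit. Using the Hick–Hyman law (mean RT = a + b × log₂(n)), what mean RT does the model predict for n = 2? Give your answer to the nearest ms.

306 ms

log₂(2) = 1 bits, so RT = 131.8 + 173.9 × 1 ≈ 305.700 ms.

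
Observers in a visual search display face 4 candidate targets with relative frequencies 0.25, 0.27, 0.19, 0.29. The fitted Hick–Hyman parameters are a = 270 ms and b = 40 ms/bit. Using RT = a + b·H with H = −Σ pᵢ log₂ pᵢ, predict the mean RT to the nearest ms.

349 ms

H = 0.25·log₂(1/0.25) + 0.27·log₂(1/0.27) + 0.19·log₂(1/0.19) + 0.29·log₂(1/0.29) = 1.9832 bits.
RT = 270 + 40 × 1.9832 = 349.33 ms.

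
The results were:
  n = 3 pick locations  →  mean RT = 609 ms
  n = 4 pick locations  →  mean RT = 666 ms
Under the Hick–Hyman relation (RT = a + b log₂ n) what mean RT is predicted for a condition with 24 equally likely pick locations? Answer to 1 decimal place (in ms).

RT is linear in log₂ n, so two points fix the line:
  b = (666 − 609) / (log₂ 4 − log₂ 3) = 57 / (2 − 1.5850) = 137.337 ms/bit
  a = 609 − 137.337 × 1.5850 = 391.326 ms
Then RT(24) = 391.326 + 137.337 × log₂ 24 = 391.326 + 137.337 × 4.5850 ≈ 1021.011 ms.

1021.0 ms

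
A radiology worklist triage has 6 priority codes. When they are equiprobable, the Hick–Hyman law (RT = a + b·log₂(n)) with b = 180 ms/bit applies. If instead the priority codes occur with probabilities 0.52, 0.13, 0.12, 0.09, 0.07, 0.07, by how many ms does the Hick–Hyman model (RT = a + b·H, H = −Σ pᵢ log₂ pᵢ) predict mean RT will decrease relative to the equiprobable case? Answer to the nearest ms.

The RT saving is b·ΔH. Equiprobable H₀ = log₂(6) = 2.5850 bits; with the given probabilities H = 2.0901 bits.
b·(H₀ − H) = 180 × (2.5850 − 2.0901) = 89.08 ms.

89 ms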